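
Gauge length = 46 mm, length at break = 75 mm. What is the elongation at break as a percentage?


63.0%

Extension = 75 - 46 = 29 mm
Elongation = 29 / 46 x 100 = 63.0%


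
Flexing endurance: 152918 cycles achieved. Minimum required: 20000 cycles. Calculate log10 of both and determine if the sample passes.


log10(152918) = 5.18
log10(20000) = 4.30
Passes: Yes


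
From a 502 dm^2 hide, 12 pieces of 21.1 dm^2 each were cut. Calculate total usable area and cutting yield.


Total usable = 12 x 21.1 = 253.2 dm^2
Yield = 253.2 / 502 x 100 = 50.4%


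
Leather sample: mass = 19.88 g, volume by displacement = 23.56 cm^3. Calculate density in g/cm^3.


0.844 g/cm^3


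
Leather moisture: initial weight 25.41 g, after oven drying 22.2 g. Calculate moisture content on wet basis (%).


12.6%

Moisture = 25.41 - 22.2 = 3.21 g
MC = 3.21 / 25.41 x 100 = 12.6%


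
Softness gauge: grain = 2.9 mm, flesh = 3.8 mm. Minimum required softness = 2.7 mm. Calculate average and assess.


Average softness = 3.35 mm
Meets requirement: Yes

Average = (2.9 + 3.8) / 2 = 3.35 mm
Minimum = 2.7 mm
Meets requirement: Yes


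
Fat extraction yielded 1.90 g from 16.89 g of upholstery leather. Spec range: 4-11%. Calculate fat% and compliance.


Fat content = 11.2%
Compliant: No


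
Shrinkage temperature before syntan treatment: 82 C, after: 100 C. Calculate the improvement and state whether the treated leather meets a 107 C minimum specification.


Improvement = 18 C
Meets 107 C spec: No

Improvement = 100 - 82 = 18 C
Spec check: 100 C >= 107 C? No


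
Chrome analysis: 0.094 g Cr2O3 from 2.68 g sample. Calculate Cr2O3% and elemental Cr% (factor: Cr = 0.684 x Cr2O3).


Cr2O3 = 3.51%
Cr = 2.40%

Cr2O3% = 0.094 / 2.68 x 100 = 3.51%
Cr% = 3.51 x 0.684 = 2.40%


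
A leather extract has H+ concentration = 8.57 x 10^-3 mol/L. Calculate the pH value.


pH = 2.07


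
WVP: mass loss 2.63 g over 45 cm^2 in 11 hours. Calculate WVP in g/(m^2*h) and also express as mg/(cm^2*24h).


WVP = 53.13 g/(m^2*h)
Daily rate = 127.52 mg/(cm^2*24h)

WVP = 2.63 / (45 x 11) x 10000 = 53.13 g/(m^2*h)
Mass loss in mg = 2.63 x 1000 = 2630 mg
Per cm^2 per 24h in mg: 2630 x 24 / (45 x 11) = 63120 / 495 = 127.52 mg/(cm^2*24h)


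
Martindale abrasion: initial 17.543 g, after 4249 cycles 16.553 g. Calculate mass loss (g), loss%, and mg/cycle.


Loss = 17.543 - 16.553 = 0.990 g
Loss% = 0.990 / 17.543 x 100 = 5.64%
Rate = 0.990 / 4249 x 1000 = 0.233 mg/cycle


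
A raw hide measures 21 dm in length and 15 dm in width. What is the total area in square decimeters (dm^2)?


Area = length x width
Area = 21 x 15 = 315 dm^2


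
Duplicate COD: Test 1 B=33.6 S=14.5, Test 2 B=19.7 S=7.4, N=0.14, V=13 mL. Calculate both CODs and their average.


COD1 = 1645.5 mg/L
COD2 = 1059.7 mg/L
Average = 1352.6 mg/L

COD1 = (33.6 - 14.5) x 0.14 x 8000 / 13 = 1645.5 mg/L
COD2 = (19.7 - 7.4) x 0.14 x 8000 / 13 = 1059.7 mg/L
Average = (1645.5 + 1059.7) / 2 = 1352.6 mg/L


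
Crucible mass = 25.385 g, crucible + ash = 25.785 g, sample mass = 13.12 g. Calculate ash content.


Ash mass = 0.400 g
Ash content = 3.05%

Ash mass = 25.785 - 25.385 = 0.400 g
Ash% = 0.400 / 13.12 x 100 = 3.05%


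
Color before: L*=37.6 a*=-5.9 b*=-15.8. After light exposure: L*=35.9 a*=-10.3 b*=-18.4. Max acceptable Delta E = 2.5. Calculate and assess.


dL = -1.7, da = -4.4, db = -2.6
dE = sqrt((-1.7)^2 + (-4.4)^2 + (-2.6)^2) = 5.39
Max = 2.5
Passes: No


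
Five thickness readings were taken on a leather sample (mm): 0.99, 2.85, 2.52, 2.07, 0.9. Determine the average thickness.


1.87 mm


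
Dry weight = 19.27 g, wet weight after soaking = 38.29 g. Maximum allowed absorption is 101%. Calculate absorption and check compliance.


WA = (38.29 - 19.27) / 19.27 x 100 = 98.7%
Maximum allowed: 101%
Compliant: Yes


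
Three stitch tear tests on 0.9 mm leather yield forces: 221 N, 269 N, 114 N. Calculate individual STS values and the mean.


STS1 = 245.6 N/mm
STS2 = 298.9 N/mm
STS3 = 126.7 N/mm
Mean = 223.7 N/mm

STS1 = 221 / 0.9 = 245.6 N/mm
STS2 = 269 / 0.9 = 298.9 N/mm
STS3 = 114 / 0.9 = 126.7 N/mm
Mean = (245.6 + 298.9 + 126.7) / 3 = 223.7 N/mm


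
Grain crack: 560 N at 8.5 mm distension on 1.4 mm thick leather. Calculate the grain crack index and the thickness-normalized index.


Crack index = 560 / 8.5 = 65.9 N/mm
Normalized = 65.9 / 1.4 = 47.1 N/mm per mm


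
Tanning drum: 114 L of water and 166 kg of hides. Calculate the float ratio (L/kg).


0.7

Float ratio = water / hide weight
Ratio = 114 / 166 = 0.7


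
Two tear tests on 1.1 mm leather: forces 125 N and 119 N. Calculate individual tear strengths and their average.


Tear 1 = 125 / 1.1 = 113.6 N/mm
Tear 2 = 119 / 1.1 = 108.2 N/mm
Average = (113.6 + 108.2) / 2 = 110.9 N/mm


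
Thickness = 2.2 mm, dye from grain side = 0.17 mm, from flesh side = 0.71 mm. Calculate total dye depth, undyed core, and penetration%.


Total dyed = 0.17 + 0.71 = 0.88 mm
Undyed core = 2.2 - 0.88 = 1.32 mm
Penetration = 0.88 / 2.2 x 100 = 40.0%


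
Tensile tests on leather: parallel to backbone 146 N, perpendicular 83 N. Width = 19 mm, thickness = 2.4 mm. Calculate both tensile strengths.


Parallel = 3.20 N/mm^2
Perpendicular = 1.82 N/mm^2

Area = 19 x 2.4 = 45.6 mm^2
TS (parallel) = 146 / 45.6 = 3.20 N/mm^2
TS (perpendicular) = 83 / 45.6 = 1.82 N/mm^2


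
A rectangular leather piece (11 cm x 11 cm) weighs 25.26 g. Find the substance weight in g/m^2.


Area = 11 x 11 = 121 cm^2
SW = 25.26 / 121 x 10000 = 2087.6 g/m^2


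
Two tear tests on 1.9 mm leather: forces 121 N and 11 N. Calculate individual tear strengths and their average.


Tear 1 = 121 / 1.9 = 63.7 N/mm
Tear 2 = 11 / 1.9 = 5.8 N/mm
Average = (63.7 + 5.8) / 2 = 34.8 N/mm


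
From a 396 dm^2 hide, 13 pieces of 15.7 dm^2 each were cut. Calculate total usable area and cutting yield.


Total usable = 13 x 15.7 = 204.1 dm^2
Yield = 204.1 / 396 x 100 = 51.5%


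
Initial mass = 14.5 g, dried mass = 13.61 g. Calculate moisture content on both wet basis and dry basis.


Moisture lost = 14.5 - 13.61 = 0.89 g
Wet basis MC = 0.89 / 14.5 x 100 = 6.1%
Dry basis MC = 0.89 / 13.61 x 100 = 6.5%


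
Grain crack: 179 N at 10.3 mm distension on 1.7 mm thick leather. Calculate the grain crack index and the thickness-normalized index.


Crack index = 17.4 N/mm
Normalized index = 10.2 N/mm per mm

Crack index = 179 / 10.3 = 17.4 N/mm
Normalized = 17.4 / 1.7 = 10.2 N/mm per mm


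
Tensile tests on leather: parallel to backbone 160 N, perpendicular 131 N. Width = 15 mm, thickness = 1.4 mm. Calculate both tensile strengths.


Area = 15 x 1.4 = 21.0 mm^2
TS (parallel) = 160 / 21.0 = 7.62 N/mm^2
TS (perpendicular) = 131 / 21.0 = 6.24 N/mm^2


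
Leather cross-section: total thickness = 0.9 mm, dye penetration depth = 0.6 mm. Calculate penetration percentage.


Penetration% = 0.6 / 0.9 x 100
Penetration = 66.7%


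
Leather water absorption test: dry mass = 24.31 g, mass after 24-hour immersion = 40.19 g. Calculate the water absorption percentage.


65.3%


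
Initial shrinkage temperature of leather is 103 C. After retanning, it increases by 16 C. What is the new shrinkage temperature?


119 C

New Ts = 103 + 16 = 119 C


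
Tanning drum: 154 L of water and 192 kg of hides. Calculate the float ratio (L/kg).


Float ratio = water / hide weight
Ratio = 154 / 192 = 0.8


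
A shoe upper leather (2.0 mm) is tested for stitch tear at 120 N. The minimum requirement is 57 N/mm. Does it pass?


STS = 120 / 2.0 = 60.0 N/mm
Minimum required: 57 N/mm
Passes: Yes


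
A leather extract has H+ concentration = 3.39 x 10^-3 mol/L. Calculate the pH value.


pH = -log10[H+]
pH = -log10(3.39 x 10^-3) = 2.47


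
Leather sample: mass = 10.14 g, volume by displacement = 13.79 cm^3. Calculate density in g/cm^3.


0.735 g/cm^3


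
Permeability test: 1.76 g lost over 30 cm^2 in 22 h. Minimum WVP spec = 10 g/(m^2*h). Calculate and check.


WVP = 26.67 g/(m^2*h)
Meets specification: Yes


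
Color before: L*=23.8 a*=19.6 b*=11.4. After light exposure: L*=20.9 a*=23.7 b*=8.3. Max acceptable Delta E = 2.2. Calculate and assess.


dL = -2.9, da = 4.1, db = -3.1
dE = sqrt((-2.9)^2 + (4.1)^2 + (-3.1)^2) = 5.90
Max = 2.2
Passes: No


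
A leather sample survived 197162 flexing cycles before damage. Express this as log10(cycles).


log10(197162) = 5.29


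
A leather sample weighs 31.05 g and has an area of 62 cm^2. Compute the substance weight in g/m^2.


5008.1 g/m^2

Substance weight = mass / area x 10000
SW = 31.05 / 62 x 10000
SW = 5008.1 g/m^2


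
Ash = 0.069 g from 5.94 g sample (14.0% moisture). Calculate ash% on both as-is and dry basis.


As-is ash% = 0.069 / 5.94 x 100 = 1.16%
Dry mass = 5.94 x (100 - 14.0) / 100 = 5.1084 g
Dry-basis ash% = 0.069 / 5.1084 x 100 = 1.35%


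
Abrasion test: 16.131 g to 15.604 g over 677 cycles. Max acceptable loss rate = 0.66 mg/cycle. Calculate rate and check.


Loss = 16.131 - 15.604 = 0.527 g
Rate = 0.527 g / 677 cycles x 1000 = 0.778 mg/cycle
Max = 0.66 mg/cycle
Passes: No


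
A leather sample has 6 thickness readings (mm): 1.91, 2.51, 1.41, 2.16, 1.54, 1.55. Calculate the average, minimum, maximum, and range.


Sum = 11.08
Average = 11.08 / 6 = 1.85 mm
Minimum = 1.41 mm
Maximum = 2.51 mm
Range = 2.51 - 1.41 = 1.10 mm


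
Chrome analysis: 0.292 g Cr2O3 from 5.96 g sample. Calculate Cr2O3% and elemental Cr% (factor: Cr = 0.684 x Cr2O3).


Cr2O3% = 0.292 / 5.96 x 100 = 4.90%
Cr% = 4.90 x 0.684 = 3.35%


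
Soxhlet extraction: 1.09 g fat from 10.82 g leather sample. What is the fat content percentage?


Fat content = 1.09 / 10.82 x 100
Fat = 10.1%


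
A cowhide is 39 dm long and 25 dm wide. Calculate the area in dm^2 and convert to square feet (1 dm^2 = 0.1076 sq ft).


Area = 39 x 25 = 975 dm^2
Conversion: 975 x 0.1076 = 104.91 sq ft


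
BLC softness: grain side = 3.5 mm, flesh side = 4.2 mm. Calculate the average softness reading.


3.85 mm


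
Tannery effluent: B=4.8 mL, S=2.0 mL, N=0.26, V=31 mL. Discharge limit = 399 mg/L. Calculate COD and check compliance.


COD = 187.9 mg/L
Compliant: Yes


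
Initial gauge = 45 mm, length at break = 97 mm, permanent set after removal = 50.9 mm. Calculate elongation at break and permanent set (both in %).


Elongation at break = (97 - 45) / 45 x 100 = 115.6%
Permanent set = (50.9 - 45) / 45 x 100 = 13.1%


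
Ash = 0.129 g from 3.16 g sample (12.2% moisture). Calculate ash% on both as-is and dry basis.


As-is ash% = 0.129 / 3.16 x 100 = 4.08%
Dry mass = 3.16 x (100 - 12.2) / 100 = 2.77448 g
Dry-basis ash% = 0.129 / 2.77448 x 100 = 4.65%


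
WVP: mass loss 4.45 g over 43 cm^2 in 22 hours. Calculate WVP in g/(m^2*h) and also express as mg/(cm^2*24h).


WVP = 4.45 / (43 x 22) x 10000 = 47.04 g/(m^2*h)
Mass loss in mg = 4.45 x 1000 = 4450 mg
Per cm^2 per 24h in mg: 4450 x 24 / (43 x 22) = 106800 / 946 = 112.90 mg/(cm^2*24h)


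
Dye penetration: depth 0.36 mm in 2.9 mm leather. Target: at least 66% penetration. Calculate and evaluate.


Penetration = 12.4%
Meets target: No


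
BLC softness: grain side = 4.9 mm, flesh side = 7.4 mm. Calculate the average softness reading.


Average = (4.9 + 7.4) / 2
Average = 6.15 mm


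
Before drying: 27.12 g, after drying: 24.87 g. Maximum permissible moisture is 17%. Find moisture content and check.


MC = (27.12 - 24.87) / 27.12 x 100 = 8.3%
Maximum: 17%
Acceptable: Yes


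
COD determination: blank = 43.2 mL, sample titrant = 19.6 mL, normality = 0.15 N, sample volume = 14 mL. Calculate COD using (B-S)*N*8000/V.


2022.9 mg/L


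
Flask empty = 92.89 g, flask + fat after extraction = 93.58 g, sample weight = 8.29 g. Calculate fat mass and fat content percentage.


Fat mass = 93.58 - 92.89 = 0.69 g
Fat% = 0.69 / 8.29 x 100 = 8.3%


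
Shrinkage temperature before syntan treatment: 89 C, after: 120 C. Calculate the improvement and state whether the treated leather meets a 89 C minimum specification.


Improvement = 120 - 89 = 31 C
Spec check: 120 C >= 89 C? Yes


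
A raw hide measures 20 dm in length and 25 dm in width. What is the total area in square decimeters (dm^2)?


Area = length x width
Area = 20 x 25 = 500 dm^2


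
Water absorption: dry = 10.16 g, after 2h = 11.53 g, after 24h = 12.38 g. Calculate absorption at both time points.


WA (2h) = (11.53 - 10.16) / 10.16 x 100 = 13.5%
WA (24h) = (12.38 - 10.16) / 10.16 x 100 = 21.9%


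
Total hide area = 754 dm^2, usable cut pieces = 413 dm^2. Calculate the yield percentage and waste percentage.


Yield = 413 / 754 x 100 = 54.8%
Waste = 754 - 413 = 341 dm^2
Waste% = 100 - 54.8 = 45.2%


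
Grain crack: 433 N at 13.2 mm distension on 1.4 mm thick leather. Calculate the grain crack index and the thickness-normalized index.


Crack index = 433 / 13.2 = 32.8 N/mm
Normalized = 32.8 / 1.4 = 23.4 N/mm per mm


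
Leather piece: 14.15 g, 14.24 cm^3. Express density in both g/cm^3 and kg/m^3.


0.994 g/cm^3
994 kg/m^3

Density = 14.15 / 14.24 = 0.994 g/cm^3
Convert: 0.994 x 1000 = 994 kg/m^3


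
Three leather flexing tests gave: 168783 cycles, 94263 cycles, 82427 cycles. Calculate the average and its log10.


Average = 115158 cycles
log10 = 5.06


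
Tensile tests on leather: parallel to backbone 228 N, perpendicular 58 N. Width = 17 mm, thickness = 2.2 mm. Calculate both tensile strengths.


Parallel = 6.10 N/mm^2
Perpendicular = 1.55 N/mm^2

Area = 17 x 2.2 = 37.4 mm^2
TS (parallel) = 228 / 37.4 = 6.10 N/mm^2
TS (perpendicular) = 58 / 37.4 = 1.55 N/mm^2


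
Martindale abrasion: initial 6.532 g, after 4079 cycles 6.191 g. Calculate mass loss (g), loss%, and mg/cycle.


Loss = 6.532 - 6.191 = 0.341 g
Loss% = 0.341 / 6.532 x 100 = 5.22%
Rate = 0.341 / 4079 x 1000 = 0.084 mg/cycle


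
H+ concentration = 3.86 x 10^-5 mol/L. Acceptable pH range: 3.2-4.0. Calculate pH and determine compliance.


pH = -log10(3.86 x 10^-5) = 4.41
Range: 3.2 to 4.0
Compliant: No


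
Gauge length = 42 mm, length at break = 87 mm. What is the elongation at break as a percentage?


107.1%

Extension = 87 - 42 = 45 mm
Elongation = 45 / 42 x 100 = 107.1%


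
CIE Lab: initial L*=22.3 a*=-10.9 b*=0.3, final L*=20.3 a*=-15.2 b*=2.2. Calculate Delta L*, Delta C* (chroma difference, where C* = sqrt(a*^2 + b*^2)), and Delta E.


Delta L* = -2.0
Delta C* = 4.45
Delta E = 5.11


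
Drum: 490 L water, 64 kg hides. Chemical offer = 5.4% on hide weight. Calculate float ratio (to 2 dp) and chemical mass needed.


Float ratio = 490 / 64 = 7.66
Chemical = 64 x 5.4 / 100 = 3.456 kg


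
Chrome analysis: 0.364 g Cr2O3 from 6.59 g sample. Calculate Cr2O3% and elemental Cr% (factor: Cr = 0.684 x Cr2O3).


Cr2O3% = 0.364 / 6.59 x 100 = 5.52%
Cr% = 5.52 x 0.684 = 3.78%


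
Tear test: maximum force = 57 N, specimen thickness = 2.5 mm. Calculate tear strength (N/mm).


Tear strength = force / thickness
Tear = 57 / 2.5 = 22.8 N/mm


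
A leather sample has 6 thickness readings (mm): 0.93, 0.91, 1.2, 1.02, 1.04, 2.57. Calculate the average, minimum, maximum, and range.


Sum = 7.67
Average = 7.67 / 6 = 1.28 mm
Minimum = 0.91 mm
Maximum = 2.57 mm
Range = 2.57 - 0.91 = 1.66 mm


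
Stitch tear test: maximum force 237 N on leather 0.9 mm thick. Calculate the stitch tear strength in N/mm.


Stitch tear strength = force / thickness
STS = 237 / 0.9 = 263.3 N/mm


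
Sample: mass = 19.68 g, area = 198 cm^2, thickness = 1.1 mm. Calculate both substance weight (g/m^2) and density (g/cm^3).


Substance weight = 993.9 g/m^2
Density = 0.904 g/cm^3


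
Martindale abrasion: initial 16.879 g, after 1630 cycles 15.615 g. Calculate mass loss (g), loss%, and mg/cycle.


Mass loss = 1.264 g
Loss = 7.49%
Rate = 0.775 mg/cycle

Loss = 16.879 - 15.615 = 1.264 g
Loss% = 1.264 / 16.879 x 100 = 7.49%
Rate = 1.264 / 1630 x 1000 = 0.775 mg/cycle


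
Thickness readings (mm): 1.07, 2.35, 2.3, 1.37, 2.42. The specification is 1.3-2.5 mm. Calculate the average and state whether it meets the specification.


Sum = 9.51
Average = 9.51 / 5 = 1.90 mm
Specification range: 1.3 to 2.5 mm
Within spec: Yes


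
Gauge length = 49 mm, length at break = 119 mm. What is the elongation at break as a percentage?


Extension = 119 - 49 = 70 mm
Elongation = 70 / 49 x 100 = 142.9%


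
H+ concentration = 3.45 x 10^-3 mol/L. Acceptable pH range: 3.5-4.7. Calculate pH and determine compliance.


pH = 2.46
Compliant: No


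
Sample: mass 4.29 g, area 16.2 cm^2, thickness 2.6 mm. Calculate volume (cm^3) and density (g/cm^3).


Volume = 4.212 cm^3
Density = 1.019 g/cm^3

Thickness in cm = 2.6 / 10 = 0.26 cm
Volume = 16.2 x 0.26 = 4.212 cm^3
Density = 4.29 / 4.212 = 1.019 g/cm^3


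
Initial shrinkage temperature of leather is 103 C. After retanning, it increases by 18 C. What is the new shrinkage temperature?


121 C

New Ts = 103 + 18 = 121 C


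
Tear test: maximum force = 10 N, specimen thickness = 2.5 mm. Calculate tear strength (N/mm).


Tear strength = force / thickness
Tear = 10 / 2.5 = 4.0 N/mm


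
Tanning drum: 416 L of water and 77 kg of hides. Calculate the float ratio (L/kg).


5.4

Float ratio = water / hide weight
Ratio = 416 / 77 = 5.4


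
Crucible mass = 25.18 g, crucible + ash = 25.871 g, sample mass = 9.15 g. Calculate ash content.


Ash mass = 25.871 - 25.18 = 0.691 g
Ash% = 0.691 / 9.15 x 100 = 7.55%


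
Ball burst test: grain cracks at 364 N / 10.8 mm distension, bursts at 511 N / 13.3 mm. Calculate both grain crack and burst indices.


Crack index = 364 / 10.8 = 33.7 N/mm
Burst index = 511 / 13.3 = 38.4 N/mm


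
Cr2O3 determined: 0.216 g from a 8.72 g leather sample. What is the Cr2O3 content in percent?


Cr2O3% = 0.216 / 8.72 x 100
Cr2O3% = 2.48%


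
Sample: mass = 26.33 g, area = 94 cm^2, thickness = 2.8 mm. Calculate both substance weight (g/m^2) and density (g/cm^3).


SW = 26.33 / 94 x 10000 = 2801.1 g/m^2
Volume = 94 x 2.8 / 10 = 26.32 cm^3
Density = 26.33 / 26.32 = 1.000 g/cm^3


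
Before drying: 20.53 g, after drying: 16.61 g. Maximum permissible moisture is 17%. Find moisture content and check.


Moisture content = 19.1%
Acceptable: No

MC = (20.53 - 16.61) / 20.53 x 100 = 19.1%
Maximum: 17%
Acceptable: No


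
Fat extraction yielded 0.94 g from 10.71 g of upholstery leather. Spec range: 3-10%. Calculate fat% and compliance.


Fat% = 0.94 / 10.71 x 100 = 8.8%
Spec range: 3-10%
Compliant: Yes


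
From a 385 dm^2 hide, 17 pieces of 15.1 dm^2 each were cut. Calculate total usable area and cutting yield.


Total usable = 17 x 15.1 = 256.7 dm^2
Yield = 256.7 / 385 x 100 = 66.7%


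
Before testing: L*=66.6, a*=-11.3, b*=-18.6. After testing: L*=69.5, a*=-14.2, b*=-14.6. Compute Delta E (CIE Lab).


dL = 69.5 - 66.6 = 2.9
da = -14.2 - (-11.3) = -2.9
db = -14.6 - (-18.6) = 4.0
dE = sqrt((2.9)^2 + (-2.9)^2 + (4.0)^2) = 5.73


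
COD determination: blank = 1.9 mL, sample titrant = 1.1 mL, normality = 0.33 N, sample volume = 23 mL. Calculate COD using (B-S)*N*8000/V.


COD = (1.9 - 1.1) x 0.33 x 8000 / 23
COD = 0.8 x 0.33 x 8000 / 23
COD = 91.8 mg/L


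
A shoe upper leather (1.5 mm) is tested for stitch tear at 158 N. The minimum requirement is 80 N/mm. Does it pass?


STS = 158 / 1.5 = 105.3 N/mm
Minimum required: 80 N/mm
Passes: Yes


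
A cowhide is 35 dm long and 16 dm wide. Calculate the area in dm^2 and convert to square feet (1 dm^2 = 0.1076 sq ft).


Area = 35 x 16 = 560 dm^2
Conversion: 560 x 0.1076 = 60.26 sq ft


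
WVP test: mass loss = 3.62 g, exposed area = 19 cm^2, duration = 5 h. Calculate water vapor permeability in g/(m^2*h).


381.05 g/(m^2*h)


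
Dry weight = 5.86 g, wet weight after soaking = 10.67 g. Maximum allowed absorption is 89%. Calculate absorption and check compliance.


Absorption = 82.1%
Compliant: Yes

WA = (10.67 - 5.86) / 5.86 x 100 = 82.1%
Maximum allowed: 89%
Compliant: Yes


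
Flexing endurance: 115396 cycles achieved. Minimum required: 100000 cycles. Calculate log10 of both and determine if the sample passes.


log10(115396) = 5.06
log10(100000) = 5.00
Passes: Yes


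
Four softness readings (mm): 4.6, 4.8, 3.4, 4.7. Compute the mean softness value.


Sum = 4.6 + 4.8 + 3.4 + 4.7
Mean = 17.5 / 4 = 4.38 mm


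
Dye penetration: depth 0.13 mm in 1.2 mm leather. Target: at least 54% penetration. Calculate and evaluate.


Penetration = 10.8%
Meets target: No

Penetration = 0.13 / 1.2 x 100 = 10.8%
Target: 54%
Meets target: No


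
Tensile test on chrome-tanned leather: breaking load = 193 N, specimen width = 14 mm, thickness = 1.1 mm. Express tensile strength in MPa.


12.53 MPa


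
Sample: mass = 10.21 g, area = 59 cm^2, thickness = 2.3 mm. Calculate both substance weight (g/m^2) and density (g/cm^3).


SW = 10.21 / 59 x 10000 = 1730.5 g/m^2
Volume = 59 x 2.3 / 10 = 13.57 cm^3
Density = 10.21 / 13.57 = 0.752 g/cm^3


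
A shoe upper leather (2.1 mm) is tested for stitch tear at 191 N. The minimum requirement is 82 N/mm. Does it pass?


STS = 191 / 2.1 = 91.0 N/mm
Minimum required: 82 N/mm
Passes: Yes


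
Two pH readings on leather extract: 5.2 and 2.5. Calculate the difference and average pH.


Difference = |5.2 - 2.5| = 2.7
Average = (5.2 + 2.5) / 2 = 3.85


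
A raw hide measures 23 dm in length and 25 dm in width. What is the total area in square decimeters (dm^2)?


575 dm^2

Area = length x width
Area = 23 x 25 = 575 dm^2


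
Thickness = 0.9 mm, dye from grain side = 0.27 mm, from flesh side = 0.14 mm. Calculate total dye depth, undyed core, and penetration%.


Total dyed = 0.27 + 0.14 = 0.41 mm
Undyed core = 0.9 - 0.41 = 0.49 mm
Penetration = 0.41 / 0.9 x 100 = 45.6%


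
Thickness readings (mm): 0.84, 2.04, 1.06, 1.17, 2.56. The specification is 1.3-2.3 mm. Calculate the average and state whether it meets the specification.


Sum = 7.67
Average = 7.67 / 5 = 1.53 mm
Specification range: 1.3 to 2.3 mm
Within spec: Yes


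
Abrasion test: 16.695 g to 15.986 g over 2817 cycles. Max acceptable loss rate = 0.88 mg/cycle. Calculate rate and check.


Rate = 0.252 mg/cycle
Passes: Yes


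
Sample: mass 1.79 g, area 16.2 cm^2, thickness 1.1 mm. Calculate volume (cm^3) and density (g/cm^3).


Volume = 1.782 cm^3
Density = 1.004 g/cm^3

Thickness in cm = 1.1 / 10 = 0.11 cm
Volume = 16.2 x 0.11 = 1.782 cm^3
Density = 1.79 / 1.782 = 1.004 g/cm^3


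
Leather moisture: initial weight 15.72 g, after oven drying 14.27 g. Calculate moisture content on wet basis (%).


9.2%

Moisture = 15.72 - 14.27 = 1.45 g
MC = 1.45 / 15.72 x 100 = 9.2%


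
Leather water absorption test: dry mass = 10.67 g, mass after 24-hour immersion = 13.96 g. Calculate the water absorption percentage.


Water absorbed = 13.96 - 10.67 = 3.29 g
WA% = 3.29 / 10.67 x 100 = 30.8%


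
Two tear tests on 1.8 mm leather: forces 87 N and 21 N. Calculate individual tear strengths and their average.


Tear 1 = 48.3 N/mm
Tear 2 = 11.7 N/mm
Average = 30.0 N/mm


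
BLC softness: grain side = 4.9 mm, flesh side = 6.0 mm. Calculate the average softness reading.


5.45 mm

Average = (4.9 + 6.0) / 2
Average = 5.45 mm


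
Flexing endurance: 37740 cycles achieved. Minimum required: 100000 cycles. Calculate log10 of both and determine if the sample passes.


Achieved: log10 = 4.58
Required: log10 = 5.00
Passes: No

log10(37740) = 4.58
log10(100000) = 5.00
Passes: No


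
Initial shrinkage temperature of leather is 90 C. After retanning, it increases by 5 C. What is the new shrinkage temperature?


95 C

New Ts = 90 + 5 = 95 C


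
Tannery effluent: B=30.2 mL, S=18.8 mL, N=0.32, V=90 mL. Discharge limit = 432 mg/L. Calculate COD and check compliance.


COD = (30.2 - 18.8) x 0.32 x 8000 / 90 = 324.3 mg/L
Limit: 432 mg/L
Compliant: Yes


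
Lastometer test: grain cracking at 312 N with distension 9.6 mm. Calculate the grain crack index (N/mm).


32.5 N/mm

Grain crack index = force / distension
Index = 312 / 9.6 = 32.5 N/mm


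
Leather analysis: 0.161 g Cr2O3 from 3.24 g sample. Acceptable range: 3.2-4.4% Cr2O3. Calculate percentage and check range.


Cr2O3% = 0.161 / 3.24 x 100 = 4.97%
Acceptable range: 3.2 to 4.4%
Within range: No


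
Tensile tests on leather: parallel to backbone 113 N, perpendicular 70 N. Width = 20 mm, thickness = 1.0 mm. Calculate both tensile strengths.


Area = 20 x 1.0 = 20.0 mm^2
TS (parallel) = 113 / 20.0 = 5.65 N/mm^2
TS (perpendicular) = 70 / 20.0 = 3.50 N/mm^2


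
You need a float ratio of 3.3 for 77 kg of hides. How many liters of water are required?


254.1 L


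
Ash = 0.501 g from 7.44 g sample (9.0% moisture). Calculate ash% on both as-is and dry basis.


As-is ash% = 0.501 / 7.44 x 100 = 6.73%
Dry mass = 7.44 x (100 - 9.0) / 100 = 6.7704 g
Dry-basis ash% = 0.501 / 6.7704 x 100 = 7.40%


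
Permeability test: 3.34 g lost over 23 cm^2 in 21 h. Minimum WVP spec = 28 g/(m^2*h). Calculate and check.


WVP = 69.15 g/(m^2*h)
Meets specification: Yes

WVP = 3.34 / (23 x 21) x 10000 = 69.15 g/(m^2*h)
Minimum: 28 g/(m^2*h)
Meets spec: Yes


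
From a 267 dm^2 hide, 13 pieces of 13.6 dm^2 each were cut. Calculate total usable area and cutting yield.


Usable area = 176.8 dm^2
Yield = 66.2%


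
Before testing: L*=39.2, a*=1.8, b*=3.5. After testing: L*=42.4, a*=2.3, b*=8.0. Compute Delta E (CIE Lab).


Delta E = 5.54


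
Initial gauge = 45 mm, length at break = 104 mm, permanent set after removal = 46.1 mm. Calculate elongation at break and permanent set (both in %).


Elongation at break = (104 - 45) / 45 x 100 = 131.1%
Permanent set = (46.1 - 45) / 45 x 100 = 2.4%


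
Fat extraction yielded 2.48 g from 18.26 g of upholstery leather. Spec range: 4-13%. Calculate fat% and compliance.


Fat content = 13.6%
Compliant: No


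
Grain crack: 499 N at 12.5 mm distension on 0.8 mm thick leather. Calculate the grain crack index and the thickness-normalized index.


Crack index = 499 / 12.5 = 39.9 N/mm
Normalized = 39.9 / 0.8 = 49.9 N/mm per mm


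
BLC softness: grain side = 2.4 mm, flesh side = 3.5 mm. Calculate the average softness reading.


2.95 mm


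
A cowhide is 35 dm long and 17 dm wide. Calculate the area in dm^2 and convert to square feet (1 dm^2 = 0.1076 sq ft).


Area = 35 x 17 = 595 dm^2
Conversion: 595 x 0.1076 = 64.02 sq ft


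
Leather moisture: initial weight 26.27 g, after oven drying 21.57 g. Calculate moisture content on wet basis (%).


Moisture = 26.27 - 21.57 = 4.70 g
MC = 4.70 / 26.27 x 100 = 17.9%


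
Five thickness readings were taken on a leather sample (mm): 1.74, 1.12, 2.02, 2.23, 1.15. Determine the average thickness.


Sum = 1.74 + 1.12 + 2.02 + 2.23 + 1.15 = 8.26
Average = 8.26 / 5 = 1.65 mm


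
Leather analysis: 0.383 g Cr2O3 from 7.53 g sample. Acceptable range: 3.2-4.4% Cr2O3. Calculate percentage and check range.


Cr2O3 = 5.09%
Within range: No

Cr2O3% = 0.383 / 7.53 x 100 = 5.09%
Acceptable range: 3.2 to 4.4%
Within range: No


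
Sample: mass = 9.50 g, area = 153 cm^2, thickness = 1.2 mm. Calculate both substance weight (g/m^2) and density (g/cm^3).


Substance weight = 620.9 g/m^2
Density = 0.517 g/cm^3

SW = 9.50 / 153 x 10000 = 620.9 g/m^2
Volume = 153 x 1.2 / 10 = 18.36 cm^3
Density = 9.50 / 18.36 = 0.517 g/cm^3


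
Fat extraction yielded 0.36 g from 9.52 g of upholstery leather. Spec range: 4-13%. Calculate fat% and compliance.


Fat content = 3.8%
Compliant: No


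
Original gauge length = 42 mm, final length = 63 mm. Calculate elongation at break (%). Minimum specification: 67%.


Elongation = 50.0%
Meets spec: No

Extension = 63 - 42 = 21 mm
Elongation = 21 / 42 x 100 = 50.0%
Minimum required: 67%
Meets specification: No


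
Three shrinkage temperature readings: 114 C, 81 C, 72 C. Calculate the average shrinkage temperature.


Average = (114 + 81 + 72) / 3
Average = 267 / 3 = 89.0 C


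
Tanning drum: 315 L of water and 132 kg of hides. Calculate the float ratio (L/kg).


Float ratio = water / hide weight
Ratio = 315 / 132 = 2.4


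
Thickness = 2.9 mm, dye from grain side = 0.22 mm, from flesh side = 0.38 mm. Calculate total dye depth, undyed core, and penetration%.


Total dyed = 0.22 + 0.38 = 0.60 mm
Undyed core = 2.9 - 0.60 = 2.30 mm
Penetration = 0.60 / 2.9 x 100 = 20.7%


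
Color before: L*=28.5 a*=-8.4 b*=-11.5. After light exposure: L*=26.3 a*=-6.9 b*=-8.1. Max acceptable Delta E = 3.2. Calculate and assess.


Delta E = 4.32
Passes: No


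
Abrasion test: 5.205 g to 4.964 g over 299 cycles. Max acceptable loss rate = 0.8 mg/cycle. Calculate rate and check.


Rate = 0.806 mg/cycle
Passes: No

Loss = 5.205 - 4.964 = 0.241 g
Rate = 0.241 g / 299 cycles x 1000 = 0.806 mg/cycle
Max = 0.8 mg/cycle
Passes: No


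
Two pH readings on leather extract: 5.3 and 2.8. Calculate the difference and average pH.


Difference = |5.3 - 2.8| = 2.5
Average = (5.3 + 2.8) / 2 = 4.05


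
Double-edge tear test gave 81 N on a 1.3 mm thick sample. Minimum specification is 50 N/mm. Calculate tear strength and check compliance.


Tear strength = 62.3 N/mm
Compliant: Yes


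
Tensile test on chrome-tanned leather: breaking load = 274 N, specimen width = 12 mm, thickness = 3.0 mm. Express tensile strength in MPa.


7.61 MPa

Cross-section = 12 x 3.0 = 36.0 mm^2
TS = 274 / 36.0 = 7.61 MPa
(1 N/mm^2 = 1 MPa)


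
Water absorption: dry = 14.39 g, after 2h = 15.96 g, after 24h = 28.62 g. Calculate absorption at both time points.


WA (2h) = (15.96 - 14.39) / 14.39 x 100 = 10.9%
WA (24h) = (28.62 - 14.39) / 14.39 x 100 = 98.9%


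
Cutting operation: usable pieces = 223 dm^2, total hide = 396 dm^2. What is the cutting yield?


Yield = usable / total x 100
Yield = 223 / 396 x 100 = 56.3%


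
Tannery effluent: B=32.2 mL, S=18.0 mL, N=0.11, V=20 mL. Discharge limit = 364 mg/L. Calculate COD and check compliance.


COD = 624.8 mg/L
Compliant: No


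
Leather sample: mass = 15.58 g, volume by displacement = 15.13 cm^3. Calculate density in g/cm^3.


1.030 g/cm^3


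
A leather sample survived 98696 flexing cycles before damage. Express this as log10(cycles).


log10(98696) = 4.99


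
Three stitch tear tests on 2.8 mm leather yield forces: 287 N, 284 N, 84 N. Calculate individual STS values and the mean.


STS1 = 287 / 2.8 = 102.5 N/mm
STS2 = 284 / 2.8 = 101.4 N/mm
STS3 = 84 / 2.8 = 30.0 N/mm
Mean = (102.5 + 101.4 + 30.0) / 3 = 78.0 N/mm


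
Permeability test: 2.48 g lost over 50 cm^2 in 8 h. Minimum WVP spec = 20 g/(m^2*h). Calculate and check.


WVP = 62.00 g/(m^2*h)
Meets specification: Yes

WVP = 2.48 / (50 x 8) x 10000 = 62.00 g/(m^2*h)
Minimum: 20 g/(m^2*h)
Meets spec: Yes


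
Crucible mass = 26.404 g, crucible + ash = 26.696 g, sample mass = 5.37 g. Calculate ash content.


Ash mass = 0.292 g
Ash content = 5.44%

Ash mass = 26.696 - 26.404 = 0.292 g
Ash% = 0.292 / 5.37 x 100 = 5.44%


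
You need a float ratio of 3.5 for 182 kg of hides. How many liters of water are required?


637.0 L

Water = hide weight x target ratio
Water = 182 x 3.5 = 637.0 L


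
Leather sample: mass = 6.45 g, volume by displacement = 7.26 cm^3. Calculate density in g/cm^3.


Density = mass / volume
Density = 6.45 / 7.26 = 0.888 g/cm^3


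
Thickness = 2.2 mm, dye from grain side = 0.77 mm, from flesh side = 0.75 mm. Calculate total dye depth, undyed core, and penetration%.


Total dyed = 1.52 mm
Undyed core = 0.68 mm
Penetration = 69.1%

Total dyed = 0.77 + 0.75 = 1.52 mm
Undyed core = 2.2 - 1.52 = 0.68 mm
Penetration = 1.52 / 2.2 x 100 = 69.1%


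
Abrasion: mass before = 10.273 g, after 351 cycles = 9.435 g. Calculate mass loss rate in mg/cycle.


Mass loss = 10.273 - 9.435 = 0.838 g
Rate = 0.838 / 351 x 1000 = 2.387 mg/cycle


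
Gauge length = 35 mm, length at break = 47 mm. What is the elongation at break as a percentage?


Extension = 47 - 35 = 12 mm
Elongation = 12 / 35 x 100 = 34.3%


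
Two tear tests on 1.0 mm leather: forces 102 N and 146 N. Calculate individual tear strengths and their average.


Tear 1 = 102.0 N/mm
Tear 2 = 146.0 N/mm
Average = 124.0 N/mm


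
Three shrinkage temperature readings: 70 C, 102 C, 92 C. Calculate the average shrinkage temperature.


88.0 C

Average = (70 + 102 + 92) / 3
Average = 264 / 3 = 88.0 C


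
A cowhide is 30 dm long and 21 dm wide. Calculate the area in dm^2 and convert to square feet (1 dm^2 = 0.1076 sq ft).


630 dm^2
67.79 sq ft

Area = 30 x 21 = 630 dm^2
Conversion: 630 x 0.1076 = 67.79 sq ft


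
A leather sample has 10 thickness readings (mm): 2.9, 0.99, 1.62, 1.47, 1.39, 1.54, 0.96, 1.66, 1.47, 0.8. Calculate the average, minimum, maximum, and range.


Average = 1.48 mm
Min = 0.8 mm
Max = 2.9 mm
Range = 2.10 mm

Sum = 14.80
Average = 14.80 / 10 = 1.48 mm
Minimum = 0.8 mm
Maximum = 2.9 mm
Range = 2.9 - 0.8 = 2.10 mm


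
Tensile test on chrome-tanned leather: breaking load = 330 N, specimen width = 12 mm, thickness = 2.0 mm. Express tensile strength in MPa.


13.75 MPa

Cross-section = 12 x 2.0 = 24.0 mm^2
TS = 330 / 24.0 = 13.75 MPa
(1 N/mm^2 = 1 MPa)


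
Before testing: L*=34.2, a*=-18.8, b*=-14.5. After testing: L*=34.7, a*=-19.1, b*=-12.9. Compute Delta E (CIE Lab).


Delta E = 1.70

dL = 34.7 - 34.2 = 0.5
da = -19.1 - (-18.8) = -0.3
db = -12.9 - (-14.5) = 1.6
dE = sqrt((0.5)^2 + (-0.3)^2 + (1.6)^2) = 1.70


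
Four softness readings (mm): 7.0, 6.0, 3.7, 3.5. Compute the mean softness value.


5.05 mm


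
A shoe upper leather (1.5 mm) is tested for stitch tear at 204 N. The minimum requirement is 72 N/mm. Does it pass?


STS = 204 / 1.5 = 136.0 N/mm
Minimum required: 72 N/mm
Passes: Yes


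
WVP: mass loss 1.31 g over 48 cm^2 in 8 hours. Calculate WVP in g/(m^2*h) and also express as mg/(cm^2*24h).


WVP = 34.11 g/(m^2*h)
Daily rate = 81.88 mg/(cm^2*24h)


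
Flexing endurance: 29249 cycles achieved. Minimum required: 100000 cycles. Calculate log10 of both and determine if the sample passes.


log10(29249) = 4.47
log10(100000) = 5.00
Passes: No


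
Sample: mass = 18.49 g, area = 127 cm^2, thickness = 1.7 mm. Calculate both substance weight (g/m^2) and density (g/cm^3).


Substance weight = 1455.9 g/m^2
Density = 0.856 g/cm^3


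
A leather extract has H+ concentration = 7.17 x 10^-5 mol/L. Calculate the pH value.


pH = 4.14

pH = -log10[H+]
pH = -log10(7.17 x 10^-5) = 4.14


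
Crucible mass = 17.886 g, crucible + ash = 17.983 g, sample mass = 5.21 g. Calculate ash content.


Ash mass = 17.983 - 17.886 = 0.097 g
Ash% = 0.097 / 5.21 x 100 = 1.86%


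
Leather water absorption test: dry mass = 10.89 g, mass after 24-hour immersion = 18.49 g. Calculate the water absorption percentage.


Water absorbed = 18.49 - 10.89 = 7.60 g
WA% = 7.60 / 10.89 x 100 = 69.8%


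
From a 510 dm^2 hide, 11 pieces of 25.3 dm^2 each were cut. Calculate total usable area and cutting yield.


Usable area = 278.3 dm^2
Yield = 54.6%


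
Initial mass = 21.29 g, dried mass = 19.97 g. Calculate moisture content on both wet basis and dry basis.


Moisture lost = 21.29 - 19.97 = 1.32 g
Wet basis MC = 1.32 / 21.29 x 100 = 6.2%
Dry basis MC = 1.32 / 19.97 x 100 = 6.6%


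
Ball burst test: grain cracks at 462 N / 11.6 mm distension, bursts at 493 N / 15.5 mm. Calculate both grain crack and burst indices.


Crack index = 462 / 11.6 = 39.8 N/mm
Burst index = 493 / 15.5 = 31.8 N/mm


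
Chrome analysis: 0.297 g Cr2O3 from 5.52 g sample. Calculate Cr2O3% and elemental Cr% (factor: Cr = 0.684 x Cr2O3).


Cr2O3 = 5.38%
Cr = 3.68%

Cr2O3% = 0.297 / 5.52 x 100 = 5.38%
Cr% = 5.38 x 0.684 = 3.68%


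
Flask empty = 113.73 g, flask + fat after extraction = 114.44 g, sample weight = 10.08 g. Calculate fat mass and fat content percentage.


Fat mass = 114.44 - 113.73 = 0.71 g
Fat% = 0.71 / 10.08 x 100 = 7.0%


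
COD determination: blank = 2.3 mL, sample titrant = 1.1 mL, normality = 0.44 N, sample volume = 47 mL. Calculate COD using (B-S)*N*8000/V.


89.9 mg/L

COD = (2.3 - 1.1) x 0.44 x 8000 / 47
COD = 1.2 x 0.44 x 8000 / 47
COD = 89.9 mg/L


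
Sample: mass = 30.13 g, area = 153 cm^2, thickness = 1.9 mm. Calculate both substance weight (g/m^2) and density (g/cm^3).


SW = 30.13 / 153 x 10000 = 1969.3 g/m^2
Volume = 153 x 1.9 / 10 = 29.07 cm^3
Density = 30.13 / 29.07 = 1.036 g/cm^3


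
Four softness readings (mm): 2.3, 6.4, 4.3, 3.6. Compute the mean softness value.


Sum = 2.3 + 6.4 + 4.3 + 3.6
Mean = 16.6 / 4 = 4.15 mm


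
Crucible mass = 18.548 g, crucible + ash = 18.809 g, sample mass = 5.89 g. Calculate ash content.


Ash mass = 0.261 g
Ash content = 4.43%


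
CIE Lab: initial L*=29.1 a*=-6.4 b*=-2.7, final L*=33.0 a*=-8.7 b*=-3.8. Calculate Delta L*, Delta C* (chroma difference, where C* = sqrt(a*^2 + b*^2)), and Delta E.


Delta L* = 33.0 - 29.1 = 3.9
C1* = sqrt((-6.4)^2 + (-2.7)^2) = 6.946
C2* = sqrt((-8.7)^2 + (-3.8)^2) = 9.494
Delta C* = 9.494 - 6.946 = 2.55
Delta E = sqrt((3.9)^2 + (-2.3)^2 + (-1.1)^2) = 4.66


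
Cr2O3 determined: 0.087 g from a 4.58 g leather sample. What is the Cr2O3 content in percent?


Cr2O3% = 0.087 / 4.58 x 100
Cr2O3% = 1.90%


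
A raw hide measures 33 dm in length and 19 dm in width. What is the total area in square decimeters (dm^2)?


Area = length x width
Area = 33 x 19 = 627 dm^2


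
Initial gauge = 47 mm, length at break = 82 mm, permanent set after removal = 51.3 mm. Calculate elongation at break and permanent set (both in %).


Elongation at break = (82 - 47) / 47 x 100 = 74.5%
Permanent set = (51.3 - 47) / 47 x 100 = 9.1%


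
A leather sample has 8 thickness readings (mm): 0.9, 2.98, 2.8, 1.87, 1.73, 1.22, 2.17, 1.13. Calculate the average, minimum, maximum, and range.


Sum = 14.80
Average = 14.80 / 8 = 1.85 mm
Minimum = 0.9 mm
Maximum = 2.98 mm
Range = 2.98 - 0.9 = 2.08 mm


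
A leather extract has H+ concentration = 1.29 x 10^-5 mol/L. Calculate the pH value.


pH = -log10[H+]
pH = -log10(1.29 x 10^-5) = 4.89


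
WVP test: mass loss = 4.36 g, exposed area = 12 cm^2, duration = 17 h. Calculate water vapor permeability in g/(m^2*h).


WVP = mass_loss / (area x time) x 10000
WVP = 4.36 / (12 x 17) x 10000
WVP = 4.36 / 204 x 10000 = 213.73 g/(m^2*h)


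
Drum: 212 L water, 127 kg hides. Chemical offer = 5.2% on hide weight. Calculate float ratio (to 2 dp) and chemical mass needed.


Float ratio = 1.67
Chemical needed = 6.604 kg

Float ratio = 212 / 127 = 1.67
Chemical = 127 x 5.2 / 100 = 6.604 kg


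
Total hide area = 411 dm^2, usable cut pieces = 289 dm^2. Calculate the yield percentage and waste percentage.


Yield = 289 / 411 x 100 = 70.3%
Waste = 411 - 289 = 122 dm^2
Waste% = 100 - 70.3 = 29.7%


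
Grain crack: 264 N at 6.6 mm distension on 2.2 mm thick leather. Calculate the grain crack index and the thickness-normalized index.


Crack index = 264 / 6.6 = 40.0 N/mm
Normalized = 40.0 / 2.2 = 18.2 N/mm per mm


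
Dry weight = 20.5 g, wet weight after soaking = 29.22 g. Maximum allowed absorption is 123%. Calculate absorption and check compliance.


WA = (29.22 - 20.5) / 20.5 x 100 = 42.5%
Maximum allowed: 123%
Compliant: Yes


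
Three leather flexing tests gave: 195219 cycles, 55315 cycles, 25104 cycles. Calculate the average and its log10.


Average = 91879 cycles
log10 = 4.96


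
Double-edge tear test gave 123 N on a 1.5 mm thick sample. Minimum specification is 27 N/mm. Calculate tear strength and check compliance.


Tear strength = 123 / 1.5 = 82.0 N/mm
Required minimum = 27 N/mm
Compliant: Yes
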